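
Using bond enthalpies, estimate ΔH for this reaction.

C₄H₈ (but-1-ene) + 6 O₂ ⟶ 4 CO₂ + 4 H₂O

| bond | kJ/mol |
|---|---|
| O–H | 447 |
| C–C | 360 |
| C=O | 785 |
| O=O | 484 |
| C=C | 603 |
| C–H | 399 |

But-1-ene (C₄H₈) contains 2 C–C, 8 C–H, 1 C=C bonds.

ΔH ≈ −2437 kJ

Bonds broken (reactants):
  C–C: 2 × 360 = 720
  C–H: 8 × 399 = 3192
  C=C: 1 × 603 = 603
  O=O: 6 × 484 = 2904
  Σ(broken) = 7419 kJ
Bonds formed (products):
  C=O: 8 × 785 = 6280
  O–H: 8 × 447 = 3576
  Σ(formed) = 9856 kJ
ΔH = Σ(broken) − Σ(formed) = 7419 − 9856 = −2437 kJ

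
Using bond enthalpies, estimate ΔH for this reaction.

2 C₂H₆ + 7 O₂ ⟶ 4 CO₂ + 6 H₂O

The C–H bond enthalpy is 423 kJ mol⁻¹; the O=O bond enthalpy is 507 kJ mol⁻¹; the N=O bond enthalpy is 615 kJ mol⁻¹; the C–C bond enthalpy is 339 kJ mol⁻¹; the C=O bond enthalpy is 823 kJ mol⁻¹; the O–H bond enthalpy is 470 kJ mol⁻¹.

ΔH ≈ −2921 kJ

Bonds broken (reactants):
  C–C: 2 × 339 = 678
  C–H: 12 × 423 = 5076
  O=O: 7 × 507 = 3549
  Σ(broken) = 9303 kJ
Bonds formed (products):
  C=O: 8 × 823 = 6584
  O–H: 12 × 470 = 5640
  Σ(formed) = 12224 kJ
ΔH = Σ(broken) − Σ(formed) = 9303 − 12224 = −2921 kJ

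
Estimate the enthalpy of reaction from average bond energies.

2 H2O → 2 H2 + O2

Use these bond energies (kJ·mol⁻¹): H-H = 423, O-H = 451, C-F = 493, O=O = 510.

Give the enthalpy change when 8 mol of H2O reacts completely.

ΔH = +1792 kJ

Bonds broken (reactants):
  O-H: 4 × 451 = 1804
  Σ(broken) = 1804 kJ
Bonds formed (products):
  H-H: 2 × 423 = 846
  O=O: 1 × 510 = 510
  Σ(formed) = 1356 kJ
ΔH = Σ(broken) − Σ(formed) = 1804 − 1356 = +448 kJ
For 4× the reaction as written: 4 × (+448) = +1792 kJ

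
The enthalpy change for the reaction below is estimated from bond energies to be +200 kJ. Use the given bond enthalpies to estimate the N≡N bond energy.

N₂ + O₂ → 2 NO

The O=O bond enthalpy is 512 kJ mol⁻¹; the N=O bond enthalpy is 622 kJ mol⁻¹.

D(N≡N) ≈ 932 kJ/mol

Let D be the N≡N bond energy.
Σ(broken) = 1×D + 1×512 = 512 + D
Σ(formed) = 2×622 = 1244
ΔH = Σ(broken) − Σ(formed) = (512 + D) − (1244) = −732 + D
Setting this equal to +200 kJ gives D = 932 kJ/mol.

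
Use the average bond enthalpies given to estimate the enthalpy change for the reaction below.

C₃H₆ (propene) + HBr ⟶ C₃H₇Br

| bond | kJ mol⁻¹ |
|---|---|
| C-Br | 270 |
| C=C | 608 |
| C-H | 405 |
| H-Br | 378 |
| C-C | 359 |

Bonds broken (reactants):
  C-C: 1 × 359 = 359
  C-H: 6 × 405 = 2430
  C=C: 1 × 608 = 608
  H-Br: 1 × 378 = 378
  Σ(broken) = 3775 kJ
Bonds formed (products):
  C-Br: 1 × 270 = 270
  C-C: 2 × 359 = 718
  C-H: 7 × 405 = 2835
  Σ(formed) = 3823 kJ
ΔH = Σ(broken) − Σ(formed) = 3775 − 3823 = −48 kJ

ΔH ≈ −48 kJ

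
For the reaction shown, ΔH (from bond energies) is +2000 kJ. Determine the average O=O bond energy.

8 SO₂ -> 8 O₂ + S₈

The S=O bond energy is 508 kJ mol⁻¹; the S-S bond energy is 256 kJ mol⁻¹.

Let D be the O=O bond energy.
Σ(broken) = 16×508 = 8128
Σ(formed) = 8×D + 8×256 = 2048 + 8D
ΔH = Σ(broken) − Σ(formed) = (8128) − (2048 + 8D) = +6080 − 8D
Setting this equal to +2000 kJ gives 8D = 4080, so D = 510 kJ/mol.

D(O=O) ≈ 510 kJ/mol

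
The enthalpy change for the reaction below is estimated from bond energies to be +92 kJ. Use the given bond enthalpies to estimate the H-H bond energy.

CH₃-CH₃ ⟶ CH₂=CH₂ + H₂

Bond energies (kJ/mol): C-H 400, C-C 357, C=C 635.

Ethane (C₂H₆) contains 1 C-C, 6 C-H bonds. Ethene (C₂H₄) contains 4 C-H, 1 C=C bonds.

D(H-H) ≈ 430 kJ/mol

Let D be the H-H bond energy.
Σ(broken) = 1×357 + 6×400 = 2757
Σ(formed) = 4×400 + 1×635 + 1×D = 2235 + D
ΔH = Σ(broken) − Σ(formed) = (2757) − (2235 + D) = +522 − D
Setting this equal to +92 kJ gives D = 430 kJ/mol.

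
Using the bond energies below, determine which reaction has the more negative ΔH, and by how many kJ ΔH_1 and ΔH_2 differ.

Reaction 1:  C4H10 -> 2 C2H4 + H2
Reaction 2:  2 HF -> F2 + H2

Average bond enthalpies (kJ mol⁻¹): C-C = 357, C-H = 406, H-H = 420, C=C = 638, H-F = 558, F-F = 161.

Reaction 1, by 348 kJ

Reaction 1:
  Bonds broken (reactants):
    C-C: 3 × 357 = 1071
    C-H: 10 × 406 = 4060
    Σ(broken) = 5131 kJ
  Bonds formed (products):
    C-H: 8 × 406 = 3248
    C=C: 2 × 638 = 1276
    H-H: 1 × 420 = 420
    Σ(formed) = 4944 kJ
  ΔH_1 = 5131 − 4944 = +187 kJ
Reaction 2:
  Bonds broken (reactants):
    H-F: 2 × 558 = 1116
    Σ(broken) = 1116 kJ
  Bonds formed (products):
    F-F: 1 × 161 = 161
    H-H: 1 × 420 = 420
    Σ(formed) = 581 kJ
  ΔH_2 = 1116 − 581 = +535 kJ
ΔH_1 − ΔH_2 = −348 kJ, so reaction 1 has the more negative ΔH; |ΔH_1 − ΔH_2| = 348 kJ.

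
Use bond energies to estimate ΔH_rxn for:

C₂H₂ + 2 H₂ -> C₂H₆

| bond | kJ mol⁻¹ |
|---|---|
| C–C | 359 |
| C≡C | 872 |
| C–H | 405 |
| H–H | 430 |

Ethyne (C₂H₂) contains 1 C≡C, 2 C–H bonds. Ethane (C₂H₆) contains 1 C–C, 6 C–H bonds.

Bonds broken (reactants):
  C≡C: 1 × 872 = 872
  C–H: 2 × 405 = 810
  H–H: 2 × 430 = 860
  Σ(broken) = 2542 kJ
Bonds formed (products):
  C–C: 1 × 359 = 359
  C–H: 6 × 405 = 2430
  Σ(formed) = 2789 kJ
ΔH = Σ(broken) − Σ(formed) = 2542 − 2789 = −247 kJ

ΔH ≈ −247 kJ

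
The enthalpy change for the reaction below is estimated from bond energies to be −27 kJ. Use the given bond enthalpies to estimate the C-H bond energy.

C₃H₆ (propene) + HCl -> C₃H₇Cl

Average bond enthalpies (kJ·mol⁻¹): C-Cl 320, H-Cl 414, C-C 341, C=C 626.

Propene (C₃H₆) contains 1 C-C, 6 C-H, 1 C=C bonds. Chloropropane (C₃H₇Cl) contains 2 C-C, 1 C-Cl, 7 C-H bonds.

D(C-H) ≈ 406 kJ/mol

Let D be the C-H bond energy.
Σ(broken) = 1×341 + 6×D + 1×626 + 1×414 = 1381 + 6D
Σ(formed) = 2×341 + 1×320 + 7×D = 1002 + 7D
ΔH = Σ(broken) − Σ(formed) = (1381 + 6D) − (1002 + 7D) = +379 − D
Setting this equal to −27 kJ gives D = 406 kJ/mol.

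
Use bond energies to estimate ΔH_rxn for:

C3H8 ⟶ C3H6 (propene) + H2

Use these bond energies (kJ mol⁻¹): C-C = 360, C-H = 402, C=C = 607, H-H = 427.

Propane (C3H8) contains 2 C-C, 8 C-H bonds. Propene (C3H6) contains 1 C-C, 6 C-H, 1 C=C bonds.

ΔH ≈ +130 kJ

Bonds broken (reactants):
  C-C: 2 × 360 = 720
  C-H: 8 × 402 = 3216
  Σ(broken) = 3936 kJ
Bonds formed (products):
  C-C: 1 × 360 = 360
  C-H: 6 × 402 = 2412
  C=C: 1 × 607 = 607
  H-H: 1 × 427 = 427
  Σ(formed) = 3806 kJ
ΔH = Σ(broken) − Σ(formed) = 3936 − 3806 = +130 kJ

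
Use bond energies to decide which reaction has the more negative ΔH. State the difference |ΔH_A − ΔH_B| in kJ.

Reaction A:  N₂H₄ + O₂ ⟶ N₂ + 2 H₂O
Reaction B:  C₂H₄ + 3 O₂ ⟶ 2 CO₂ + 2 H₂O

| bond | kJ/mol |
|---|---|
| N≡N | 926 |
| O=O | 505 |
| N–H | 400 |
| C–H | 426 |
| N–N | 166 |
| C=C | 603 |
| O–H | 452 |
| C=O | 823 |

Reaction B, by 815 kJ

Reaction A:
  Bonds broken (reactants):
    N–H: 4 × 400 = 1600
    N–N: 1 × 166 = 166
    O=O: 1 × 505 = 505
    Σ(broken) = 2271 kJ
  Bonds formed (products):
    N≡N: 1 × 926 = 926
    O–H: 4 × 452 = 1808
    Σ(formed) = 2734 kJ
  ΔH_A = 2271 − 2734 = −463 kJ
Reaction B:
  Bonds broken (reactants):
    C–H: 4 × 426 = 1704
    C=C: 1 × 603 = 603
    O=O: 3 × 505 = 1515
    Σ(broken) = 3822 kJ
  Bonds formed (products):
    C=O: 4 × 823 = 3292
    O–H: 4 × 452 = 1808
    Σ(formed) = 5100 kJ
  ΔH_B = 3822 − 5100 = −1278 kJ
ΔH_A − ΔH_B = +815 kJ, so reaction B has the more negative ΔH; |ΔH_A − ΔH_B| = 815 kJ.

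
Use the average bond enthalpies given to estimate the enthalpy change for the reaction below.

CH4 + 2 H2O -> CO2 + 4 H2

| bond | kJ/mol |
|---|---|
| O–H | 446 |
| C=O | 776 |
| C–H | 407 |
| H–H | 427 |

ΔH ≈ +152 kJ

Bonds broken (reactants):
  C–H: 4 × 407 = 1628
  O–H: 4 × 446 = 1784
  Σ(broken) = 3412 kJ
Bonds formed (products):
  C=O: 2 × 776 = 1552
  H–H: 4 × 427 = 1708
  Σ(formed) = 3260 kJ
ΔH = Σ(broken) − Σ(formed) = 3412 − 3260 = +152 kJ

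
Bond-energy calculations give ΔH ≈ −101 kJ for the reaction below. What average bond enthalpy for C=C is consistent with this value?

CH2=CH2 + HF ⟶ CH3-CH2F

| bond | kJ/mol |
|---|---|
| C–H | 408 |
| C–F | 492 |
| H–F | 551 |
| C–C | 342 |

D(C=C) ≈ 590 kJ/mol

Let D be the C=C bond energy.
Σ(broken) = 4×408 + 1×D + 1×551 = 2183 + D
Σ(formed) = 1×342 + 1×492 + 5×408 = 2874
ΔH = Σ(broken) − Σ(formed) = (2183 + D) − (2874) = −691 + D
Setting this equal to −101 kJ gives D = 590 kJ/mol.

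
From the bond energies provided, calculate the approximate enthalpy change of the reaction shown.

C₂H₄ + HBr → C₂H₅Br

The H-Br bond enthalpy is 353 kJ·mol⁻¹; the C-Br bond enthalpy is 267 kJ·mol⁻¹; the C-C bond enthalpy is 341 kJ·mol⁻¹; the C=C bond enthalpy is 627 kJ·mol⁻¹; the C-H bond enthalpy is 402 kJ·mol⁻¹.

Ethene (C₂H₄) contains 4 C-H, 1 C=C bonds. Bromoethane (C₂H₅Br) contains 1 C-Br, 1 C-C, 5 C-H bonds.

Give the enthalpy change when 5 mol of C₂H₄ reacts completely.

ΔH = −150 kJ

Bonds broken (reactants):
  C-H: 4 × 402 = 1608
  C=C: 1 × 627 = 627
  H-Br: 1 × 353 = 353
  Σ(broken) = 2588 kJ
Bonds formed (products):
  C-Br: 1 × 267 = 267
  C-C: 1 × 341 = 341
  C-H: 5 × 402 = 2010
  Σ(formed) = 2618 kJ
ΔH = Σ(broken) − Σ(formed) = 2588 − 2618 = −30 kJ
For 5× the reaction as written: 5 × (−30) = −150 kJ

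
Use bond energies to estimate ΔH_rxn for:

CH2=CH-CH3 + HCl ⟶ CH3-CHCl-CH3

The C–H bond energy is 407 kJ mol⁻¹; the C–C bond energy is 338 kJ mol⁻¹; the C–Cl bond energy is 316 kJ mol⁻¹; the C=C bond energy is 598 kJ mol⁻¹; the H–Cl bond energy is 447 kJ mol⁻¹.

Bonds broken (reactants):
  C–C: 1 × 338 = 338
  C–H: 6 × 407 = 2442
  C=C: 1 × 598 = 598
  H–Cl: 1 × 447 = 447
  Σ(broken) = 3825 kJ
Bonds formed (products):
  C–C: 2 × 338 = 676
  C–Cl: 1 × 316 = 316
  C–H: 7 × 407 = 2849
  Σ(formed) = 3841 kJ
ΔH = Σ(broken) − Σ(formed) = 3825 − 3841 = −16 kJ

ΔH ≈ −16 kJ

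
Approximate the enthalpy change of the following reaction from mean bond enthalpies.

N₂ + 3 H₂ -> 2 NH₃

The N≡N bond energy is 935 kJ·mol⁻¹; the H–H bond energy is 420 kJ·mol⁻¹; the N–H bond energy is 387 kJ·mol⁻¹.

Bonds broken (reactants):
  H–H: 3 × 420 = 1260
  N≡N: 1 × 935 = 935
  Σ(broken) = 2195 kJ
Bonds formed (products):
  N–H: 6 × 387 = 2322
  Σ(formed) = 2322 kJ
ΔH = Σ(broken) − Σ(formed) = 2195 − 2322 = −127 kJ

ΔH ≈ −127 kJ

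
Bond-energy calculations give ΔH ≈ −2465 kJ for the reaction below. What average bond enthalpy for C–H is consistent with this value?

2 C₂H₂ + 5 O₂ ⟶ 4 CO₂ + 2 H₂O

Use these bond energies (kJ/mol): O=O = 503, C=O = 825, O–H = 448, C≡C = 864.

Let D be the C–H bond energy.
Σ(broken) = 2×864 + 4×D + 5×503 = 4243 + 4D
Σ(formed) = 8×825 + 4×448 = 8392
ΔH = Σ(broken) − Σ(formed) = (4243 + 4D) − (8392) = −4149 + 4D
Setting this equal to −2465 kJ gives 4D = 1684, so D = 421 kJ/mol.

D(C–H) ≈ 421 kJ/mol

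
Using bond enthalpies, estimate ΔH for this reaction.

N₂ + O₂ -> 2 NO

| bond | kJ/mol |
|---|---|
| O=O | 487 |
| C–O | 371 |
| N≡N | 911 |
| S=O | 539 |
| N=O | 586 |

ΔH ≈ +226 kJ

Bonds broken (reactants):
  N≡N: 1 × 911 = 911
  O=O: 1 × 487 = 487
  Σ(broken) = 1398 kJ
Bonds formed (products):
  N=O: 2 × 586 = 1172
  Σ(formed) = 1172 kJ
ΔH = Σ(broken) − Σ(formed) = 1398 − 1172 = +226 kJ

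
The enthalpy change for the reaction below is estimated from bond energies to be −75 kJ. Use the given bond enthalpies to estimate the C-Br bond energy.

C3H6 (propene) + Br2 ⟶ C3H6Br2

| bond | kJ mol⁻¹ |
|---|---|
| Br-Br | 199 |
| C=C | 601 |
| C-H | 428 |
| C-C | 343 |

Let D be the C-Br bond energy.
Σ(broken) = 1×199 + 1×343 + 6×428 + 1×601 = 3711
Σ(formed) = 2×D + 2×343 + 6×428 = 3254 + 2D
ΔH = Σ(broken) − Σ(formed) = (3711) − (3254 + 2D) = +457 − 2D
Setting this equal to −75 kJ gives 2D = 532, so D = 266 kJ/mol.

D(C-Br) ≈ 266 kJ/mol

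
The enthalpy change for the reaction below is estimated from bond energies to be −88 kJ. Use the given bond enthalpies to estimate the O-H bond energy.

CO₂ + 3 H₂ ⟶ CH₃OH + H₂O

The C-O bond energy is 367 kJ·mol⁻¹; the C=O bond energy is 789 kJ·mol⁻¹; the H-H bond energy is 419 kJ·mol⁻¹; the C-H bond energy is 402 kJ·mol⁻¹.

D(O-H) ≈ 450 kJ/mol

Let D be the O-H bond energy.
Σ(broken) = 2×789 + 3×419 = 2835
Σ(formed) = 3×402 + 1×367 + 3×D = 1573 + 3D
ΔH = Σ(broken) − Σ(formed) = (2835) − (1573 + 3D) = +1262 − 3D
Setting this equal to −88 kJ gives 3D = 1350, so D = 450 kJ/mol.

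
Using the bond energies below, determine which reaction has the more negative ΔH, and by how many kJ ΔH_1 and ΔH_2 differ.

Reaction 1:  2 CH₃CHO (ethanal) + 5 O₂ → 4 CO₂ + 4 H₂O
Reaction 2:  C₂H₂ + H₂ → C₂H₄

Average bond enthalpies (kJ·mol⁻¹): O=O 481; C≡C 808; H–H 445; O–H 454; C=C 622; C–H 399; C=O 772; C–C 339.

Reaction 1, by 1822 kJ

Reaction 1:
  Bonds broken (reactants):
    C–C: 2 × 339 = 678
    C–H: 8 × 399 = 3192
    C=O: 2 × 772 = 1544
    O=O: 5 × 481 = 2405
    Σ(broken) = 7819 kJ
  Bonds formed (products):
    C=O: 8 × 772 = 6176
    O–H: 8 × 454 = 3632
    Σ(formed) = 9808 kJ
  ΔH_1 = 7819 − 9808 = −1989 kJ
Reaction 2:
  Bonds broken (reactants):
    C≡C: 1 × 808 = 808
    C–H: 2 × 399 = 798
    H–H: 1 × 445 = 445
    Σ(broken) = 2051 kJ
  Bonds formed (products):
    C–H: 4 × 399 = 1596
    C=C: 1 × 622 = 622
    Σ(formed) = 2218 kJ
  ΔH_2 = 2051 − 2218 = −167 kJ
ΔH_1 − ΔH_2 = −1822 kJ, so reaction 1 has the more negative ΔH; |ΔH_1 − ΔH_2| = 1822 kJ.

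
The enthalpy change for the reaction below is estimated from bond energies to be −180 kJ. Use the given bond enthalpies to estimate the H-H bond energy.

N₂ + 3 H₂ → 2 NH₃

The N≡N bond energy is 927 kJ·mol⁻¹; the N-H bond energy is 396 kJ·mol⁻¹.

D(H-H) ≈ 423 kJ/mol

Let D be the H-H bond energy.
Σ(broken) = 3×D + 1×927 = 927 + 3D
Σ(formed) = 6×396 = 2376
ΔH = Σ(broken) − Σ(formed) = (927 + 3D) − (2376) = −1449 + 3D
Setting this equal to −180 kJ gives 3D = 1269, so D = 423 kJ/mol.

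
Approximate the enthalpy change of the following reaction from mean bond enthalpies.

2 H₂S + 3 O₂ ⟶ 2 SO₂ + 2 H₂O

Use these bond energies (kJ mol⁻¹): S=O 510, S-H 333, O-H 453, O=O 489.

Bonds broken (reactants):
  O=O: 3 × 489 = 1467
  S-H: 4 × 333 = 1332
  Σ(broken) = 2799 kJ
Bonds formed (products):
  O-H: 4 × 453 = 1812
  S=O: 4 × 510 = 2040
  Σ(formed) = 3852 kJ
ΔH = Σ(broken) − Σ(formed) = 2799 − 3852 = −1053 kJ

ΔH ≈ −1053 kJ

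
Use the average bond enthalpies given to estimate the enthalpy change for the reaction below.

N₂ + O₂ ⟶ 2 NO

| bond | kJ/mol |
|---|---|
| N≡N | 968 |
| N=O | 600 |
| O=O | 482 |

Bonds broken (reactants):
  N≡N: 1 × 968 = 968
  O=O: 1 × 482 = 482
  Σ(broken) = 1450 kJ
Bonds formed (products):
  N=O: 2 × 600 = 1200
  Σ(formed) = 1200 kJ
ΔH = Σ(broken) − Σ(formed) = 1450 − 1200 = +250 kJ

ΔH ≈ +250 kJ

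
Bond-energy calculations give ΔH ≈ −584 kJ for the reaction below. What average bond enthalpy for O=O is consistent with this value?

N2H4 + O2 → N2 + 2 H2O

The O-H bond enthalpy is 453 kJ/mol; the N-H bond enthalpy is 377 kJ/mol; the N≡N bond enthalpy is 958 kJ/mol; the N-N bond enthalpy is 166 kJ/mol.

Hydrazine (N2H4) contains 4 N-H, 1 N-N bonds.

Let D be the O=O bond energy.
Σ(broken) = 4×377 + 1×166 + 1×D = 1674 + D
Σ(formed) = 1×958 + 4×453 = 2770
ΔH = Σ(broken) − Σ(formed) = (1674 + D) − (2770) = −1096 + D
Setting this equal to −584 kJ gives D = 512 kJ/mol.

D(O=O) ≈ 512 kJ/mol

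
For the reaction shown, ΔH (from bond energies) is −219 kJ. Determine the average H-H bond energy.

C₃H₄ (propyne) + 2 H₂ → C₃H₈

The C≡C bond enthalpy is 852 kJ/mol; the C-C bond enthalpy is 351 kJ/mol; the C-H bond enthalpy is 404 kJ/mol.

D(H-H) ≈ 448 kJ/mol

Let D be the H-H bond energy.
Σ(broken) = 1×852 + 1×351 + 4×404 + 2×D = 2819 + 2D
Σ(formed) = 2×351 + 8×404 = 3934
ΔH = Σ(broken) − Σ(formed) = (2819 + 2D) − (3934) = −1115 + 2D
Setting this equal to −219 kJ gives 2D = 896, so D = 448 kJ/mol.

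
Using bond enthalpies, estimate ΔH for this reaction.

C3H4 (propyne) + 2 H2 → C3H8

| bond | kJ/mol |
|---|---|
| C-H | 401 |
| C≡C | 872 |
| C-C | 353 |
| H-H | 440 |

Bonds broken (reactants):
  C≡C: 1 × 872 = 872
  C-C: 1 × 353 = 353
  C-H: 4 × 401 = 1604
  H-H: 2 × 440 = 880
  Σ(broken) = 3709 kJ
Bonds formed (products):
  C-C: 2 × 353 = 706
  C-H: 8 × 401 = 3208
  Σ(formed) = 3914 kJ
ΔH = Σ(broken) − Σ(formed) = 3709 − 3914 = −205 kJ

ΔH ≈ −205 kJ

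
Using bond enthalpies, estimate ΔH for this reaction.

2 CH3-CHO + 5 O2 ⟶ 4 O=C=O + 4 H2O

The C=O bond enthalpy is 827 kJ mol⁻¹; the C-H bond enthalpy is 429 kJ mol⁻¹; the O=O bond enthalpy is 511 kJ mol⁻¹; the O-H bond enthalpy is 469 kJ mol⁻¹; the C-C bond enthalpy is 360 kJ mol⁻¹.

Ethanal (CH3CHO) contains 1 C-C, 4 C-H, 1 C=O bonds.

ΔH ≈ −2007 kJ

Bonds broken (reactants):
  C-C: 2 × 360 = 720
  C-H: 8 × 429 = 3432
  C=O: 2 × 827 = 1654
  O=O: 5 × 511 = 2555
  Σ(broken) = 8361 kJ
Bonds formed (products):
  C=O: 8 × 827 = 6616
  O-H: 8 × 469 = 3752
  Σ(formed) = 10368 kJ
ΔH = Σ(broken) − Σ(formed) = 8361 − 10368 = −2007 kJ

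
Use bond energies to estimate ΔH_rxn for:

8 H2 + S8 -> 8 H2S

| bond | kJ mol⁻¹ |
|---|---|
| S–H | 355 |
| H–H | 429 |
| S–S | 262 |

Bonds broken (reactants):
  H–H: 8 × 429 = 3432
  S–S: 8 × 262 = 2096
  Σ(broken) = 5528 kJ
Bonds formed (products):
  S–H: 16 × 355 = 5680
  Σ(formed) = 5680 kJ
ΔH = Σ(broken) − Σ(formed) = 5528 − 5680 = −152 kJ

ΔH ≈ −152 kJ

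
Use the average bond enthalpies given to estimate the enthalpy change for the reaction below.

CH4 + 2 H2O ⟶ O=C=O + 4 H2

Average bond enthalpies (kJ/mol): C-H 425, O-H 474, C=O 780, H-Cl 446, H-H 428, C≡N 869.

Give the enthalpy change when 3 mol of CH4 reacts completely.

Bonds broken (reactants):
  C-H: 4 × 425 = 1700
  O-H: 4 × 474 = 1896
  Σ(broken) = 3596 kJ
Bonds formed (products):
  C=O: 2 × 780 = 1560
  H-H: 4 × 428 = 1712
  Σ(formed) = 3272 kJ
ΔH = Σ(broken) − Σ(formed) = 3596 − 3272 = +324 kJ
For 3× the reaction as written: 3 × (+324) = +972 kJ

ΔH = +972 kJ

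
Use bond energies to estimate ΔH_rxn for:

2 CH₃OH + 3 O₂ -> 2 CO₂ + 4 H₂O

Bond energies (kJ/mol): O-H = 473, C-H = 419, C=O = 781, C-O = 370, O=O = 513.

ΔH ≈ −1169 kJ

Bonds broken (reactants):
  C-H: 6 × 419 = 2514
  C-O: 2 × 370 = 740
  O-H: 2 × 473 = 946
  O=O: 3 × 513 = 1539
  Σ(broken) = 5739 kJ
Bonds formed (products):
  C=O: 4 × 781 = 3124
  O-H: 8 × 473 = 3784
  Σ(formed) = 6908 kJ
ΔH = Σ(broken) − Σ(formed) = 5739 − 6908 = −1169 kJ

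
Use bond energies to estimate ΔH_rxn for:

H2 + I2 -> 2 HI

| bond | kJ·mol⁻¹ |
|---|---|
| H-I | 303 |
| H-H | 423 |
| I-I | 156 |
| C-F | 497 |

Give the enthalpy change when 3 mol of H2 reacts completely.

ΔH = −81 kJ

Bonds broken (reactants):
  H-H: 1 × 423 = 423
  I-I: 1 × 156 = 156
  Σ(broken) = 579 kJ
Bonds formed (products):
  H-I: 2 × 303 = 606
  Σ(formed) = 606 kJ
ΔH = Σ(broken) − Σ(formed) = 579 − 606 = −27 kJ
For 3× the reaction as written: 3 × (−27) = −81 kJ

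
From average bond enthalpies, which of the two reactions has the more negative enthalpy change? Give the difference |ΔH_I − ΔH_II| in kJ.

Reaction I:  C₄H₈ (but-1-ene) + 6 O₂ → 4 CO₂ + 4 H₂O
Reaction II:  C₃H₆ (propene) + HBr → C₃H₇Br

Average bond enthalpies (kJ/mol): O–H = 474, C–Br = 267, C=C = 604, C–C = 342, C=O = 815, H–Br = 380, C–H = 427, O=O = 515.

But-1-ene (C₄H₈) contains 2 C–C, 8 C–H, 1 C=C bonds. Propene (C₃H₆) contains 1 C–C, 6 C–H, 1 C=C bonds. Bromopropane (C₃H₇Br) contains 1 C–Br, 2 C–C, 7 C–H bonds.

Reaction I:
  Bonds broken (reactants):
    C–C: 2 × 342 = 684
    C–H: 8 × 427 = 3416
    C=C: 1 × 604 = 604
    O=O: 6 × 515 = 3090
    Σ(broken) = 7794 kJ
  Bonds formed (products):
    C=O: 8 × 815 = 6520
    O–H: 8 × 474 = 3792
    Σ(formed) = 10312 kJ
  ΔH_I = 7794 − 10312 = −2518 kJ
Reaction II:
  Bonds broken (reactants):
    C–C: 1 × 342 = 342
    C–H: 6 × 427 = 2562
    C=C: 1 × 604 = 604
    H–Br: 1 × 380 = 380
    Σ(broken) = 3888 kJ
  Bonds formed (products):
    C–Br: 1 × 267 = 267
    C–C: 2 × 342 = 684
    C–H: 7 × 427 = 2989
    Σ(formed) = 3940 kJ
  ΔH_II = 3888 − 3940 = −52 kJ
ΔH_I − ΔH_II = −2466 kJ, so reaction I has the more negative ΔH; |ΔH_I − ΔH_II| = 2466 kJ.

Reaction I, by 2466 kJ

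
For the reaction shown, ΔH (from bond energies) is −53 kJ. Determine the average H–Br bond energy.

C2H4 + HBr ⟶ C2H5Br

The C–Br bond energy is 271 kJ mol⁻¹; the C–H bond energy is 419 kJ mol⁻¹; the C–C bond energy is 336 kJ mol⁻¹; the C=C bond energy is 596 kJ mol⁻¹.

D(H–Br) ≈ 377 kJ/mol

Let D be the H–Br bond energy.
Σ(broken) = 4×419 + 1×596 + 1×D = 2272 + D
Σ(formed) = 1×271 + 1×336 + 5×419 = 2702
ΔH = Σ(broken) − Σ(formed) = (2272 + D) − (2702) = −430 + D
Setting this equal to −53 kJ gives D = 377 kJ/mol.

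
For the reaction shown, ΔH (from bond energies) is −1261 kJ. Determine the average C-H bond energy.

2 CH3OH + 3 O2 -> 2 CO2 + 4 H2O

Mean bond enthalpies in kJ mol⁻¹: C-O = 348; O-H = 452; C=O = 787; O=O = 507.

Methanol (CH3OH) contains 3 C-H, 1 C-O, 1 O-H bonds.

Let D be the C-H bond energy.
Σ(broken) = 6×D + 2×348 + 2×452 + 3×507 = 3121 + 6D
Σ(formed) = 4×787 + 8×452 = 6764
ΔH = Σ(broken) − Σ(formed) = (3121 + 6D) − (6764) = −3643 + 6D
Setting this equal to −1261 kJ gives 6D = 2382, so D = 397 kJ/mol.

D(C-H) ≈ 397 kJ/mol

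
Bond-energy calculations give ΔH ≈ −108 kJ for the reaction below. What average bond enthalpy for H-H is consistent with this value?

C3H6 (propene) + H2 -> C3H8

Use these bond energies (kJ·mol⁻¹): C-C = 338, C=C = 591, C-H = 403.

D(H-H) ≈ 445 kJ/mol

Let D be the H-H bond energy.
Σ(broken) = 1×338 + 6×403 + 1×591 + 1×D = 3347 + D
Σ(formed) = 2×338 + 8×403 = 3900
ΔH = Σ(broken) − Σ(formed) = (3347 + D) − (3900) = −553 + D
Setting this equal to −108 kJ gives D = 445 kJ/mol.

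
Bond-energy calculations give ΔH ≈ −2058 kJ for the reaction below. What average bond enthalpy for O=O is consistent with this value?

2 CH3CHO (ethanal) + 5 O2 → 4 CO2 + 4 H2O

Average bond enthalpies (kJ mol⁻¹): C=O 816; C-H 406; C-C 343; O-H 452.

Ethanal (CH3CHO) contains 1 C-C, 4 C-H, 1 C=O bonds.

Let D be the O=O bond energy.
Σ(broken) = 2×343 + 8×406 + 2×816 + 5×D = 5566 + 5D
Σ(formed) = 8×816 + 8×452 = 10144
ΔH = Σ(broken) − Σ(formed) = (5566 + 5D) − (10144) = −4578 + 5D
Setting this equal to −2058 kJ gives 5D = 2520, so D = 504 kJ/mol.

D(O=O) ≈ 504 kJ/mol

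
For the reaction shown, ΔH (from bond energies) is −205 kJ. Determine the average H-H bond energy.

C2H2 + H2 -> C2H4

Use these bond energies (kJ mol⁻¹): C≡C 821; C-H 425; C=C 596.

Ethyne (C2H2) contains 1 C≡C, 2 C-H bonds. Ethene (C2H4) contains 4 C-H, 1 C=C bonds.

Let D be the H-H bond energy.
Σ(broken) = 1×821 + 2×425 + 1×D = 1671 + D
Σ(formed) = 4×425 + 1×596 = 2296
ΔH = Σ(broken) − Σ(formed) = (1671 + D) − (2296) = −625 + D
Setting this equal to −205 kJ gives D = 420 kJ/mol.

D(H-H) ≈ 420 kJ/mol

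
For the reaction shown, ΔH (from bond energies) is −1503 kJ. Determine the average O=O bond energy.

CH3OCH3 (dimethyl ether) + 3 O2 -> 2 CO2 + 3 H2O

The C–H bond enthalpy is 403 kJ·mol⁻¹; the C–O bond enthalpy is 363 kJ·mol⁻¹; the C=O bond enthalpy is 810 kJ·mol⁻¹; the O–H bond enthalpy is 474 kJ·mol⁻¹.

D(O=O) ≈ 479 kJ/mol

Let D be the O=O bond energy.
Σ(broken) = 6×403 + 2×363 + 3×D = 3144 + 3D
Σ(formed) = 4×810 + 6×474 = 6084
ΔH = Σ(broken) − Σ(formed) = (3144 + 3D) − (6084) = −2940 + 3D
Setting this equal to −1503 kJ gives 3D = 1437, so D = 479 kJ/mol.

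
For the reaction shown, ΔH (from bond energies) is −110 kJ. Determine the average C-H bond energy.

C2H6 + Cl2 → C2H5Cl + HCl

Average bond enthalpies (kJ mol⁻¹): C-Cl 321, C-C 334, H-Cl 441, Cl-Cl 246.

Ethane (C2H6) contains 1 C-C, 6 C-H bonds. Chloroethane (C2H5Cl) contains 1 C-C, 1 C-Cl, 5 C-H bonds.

Let D be the C-H bond energy.
Σ(broken) = 1×334 + 6×D + 1×246 = 580 + 6D
Σ(formed) = 1×334 + 1×321 + 5×D + 1×441 = 1096 + 5D
ΔH = Σ(broken) − Σ(formed) = (580 + 6D) − (1096 + 5D) = −516 + D
Setting this equal to −110 kJ gives D = 406 kJ/mol.

D(C-H) ≈ 406 kJ/mol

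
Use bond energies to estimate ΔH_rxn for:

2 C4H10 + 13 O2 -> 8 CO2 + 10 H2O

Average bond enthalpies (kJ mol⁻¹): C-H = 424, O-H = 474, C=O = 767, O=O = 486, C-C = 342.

Bonds broken (reactants):
  C-C: 6 × 342 = 2052
  C-H: 20 × 424 = 8480
  O=O: 13 × 486 = 6318
  Σ(broken) = 16850 kJ
Bonds formed (products):
  C=O: 16 × 767 = 12272
  O-H: 20 × 474 = 9480
  Σ(formed) = 21752 kJ
ΔH = Σ(broken) − Σ(formed) = 16850 − 21752 = −4902 kJ

ΔH ≈ −4902 kJ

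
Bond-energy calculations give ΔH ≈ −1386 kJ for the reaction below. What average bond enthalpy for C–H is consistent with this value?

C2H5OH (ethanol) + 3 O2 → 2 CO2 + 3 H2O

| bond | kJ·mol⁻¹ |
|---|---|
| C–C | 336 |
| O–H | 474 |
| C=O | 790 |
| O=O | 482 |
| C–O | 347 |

D(C–H) ≈ 403 kJ/mol

Let D be the C–H bond energy.
Σ(broken) = 1×336 + 5×D + 1×347 + 1×474 + 3×482 = 2603 + 5D
Σ(formed) = 4×790 + 6×474 = 6004
ΔH = Σ(broken) − Σ(formed) = (2603 + 5D) − (6004) = −3401 + 5D
Setting this equal to −1386 kJ gives 5D = 2015, so D = 403 kJ/mol.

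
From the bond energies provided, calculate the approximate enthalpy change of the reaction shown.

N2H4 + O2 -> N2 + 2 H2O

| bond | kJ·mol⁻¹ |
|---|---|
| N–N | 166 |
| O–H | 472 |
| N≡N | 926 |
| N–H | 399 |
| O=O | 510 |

ΔH ≈ −542 kJ

Bonds broken (reactants):
  N–H: 4 × 399 = 1596
  N–N: 1 × 166 = 166
  O=O: 1 × 510 = 510
  Σ(broken) = 2272 kJ
Bonds formed (products):
  N≡N: 1 × 926 = 926
  O–H: 4 × 472 = 1888
  Σ(formed) = 2814 kJ
ΔH = Σ(broken) − Σ(formed) = 2272 − 2814 = −542 kJ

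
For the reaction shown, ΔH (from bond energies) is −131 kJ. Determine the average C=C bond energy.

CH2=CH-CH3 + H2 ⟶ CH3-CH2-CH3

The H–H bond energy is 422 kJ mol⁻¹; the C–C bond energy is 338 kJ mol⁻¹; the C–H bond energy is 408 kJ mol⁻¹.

D(C=C) ≈ 601 kJ/mol

Let D be the C=C bond energy.
Σ(broken) = 1×338 + 6×408 + 1×D + 1×422 = 3208 + D
Σ(formed) = 2×338 + 8×408 = 3940
ΔH = Σ(broken) − Σ(formed) = (3208 + D) − (3940) = −732 + D
Setting this equal to −131 kJ gives D = 601 kJ/mol.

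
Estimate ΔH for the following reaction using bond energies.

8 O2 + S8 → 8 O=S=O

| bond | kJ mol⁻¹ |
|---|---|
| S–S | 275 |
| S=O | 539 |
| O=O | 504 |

ΔH ≈ −2392 kJ

Bonds broken (reactants):
  O=O: 8 × 504 = 4032
  S–S: 8 × 275 = 2200
  Σ(broken) = 6232 kJ
Bonds formed (products):
  S=O: 16 × 539 = 8624
  Σ(formed) = 8624 kJ
ΔH = Σ(broken) − Σ(formed) = 6232 − 8624 = −2392 kJ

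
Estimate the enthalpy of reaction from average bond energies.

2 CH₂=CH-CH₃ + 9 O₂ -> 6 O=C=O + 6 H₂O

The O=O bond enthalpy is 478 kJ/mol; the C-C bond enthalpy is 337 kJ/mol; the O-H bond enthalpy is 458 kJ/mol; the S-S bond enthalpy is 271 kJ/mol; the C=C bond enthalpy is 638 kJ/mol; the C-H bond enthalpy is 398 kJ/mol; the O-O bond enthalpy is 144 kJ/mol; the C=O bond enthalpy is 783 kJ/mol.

Bonds broken (reactants):
  C-C: 2 × 337 = 674
  C-H: 12 × 398 = 4776
  C=C: 2 × 638 = 1276
  O=O: 9 × 478 = 4302
  Σ(broken) = 11028 kJ
Bonds formed (products):
  C=O: 12 × 783 = 9396
  O-H: 12 × 458 = 5496
  Σ(formed) = 14892 kJ
ΔH = Σ(broken) − Σ(formed) = 11028 − 14892 = −3864 kJ

ΔH ≈ −3864 kJ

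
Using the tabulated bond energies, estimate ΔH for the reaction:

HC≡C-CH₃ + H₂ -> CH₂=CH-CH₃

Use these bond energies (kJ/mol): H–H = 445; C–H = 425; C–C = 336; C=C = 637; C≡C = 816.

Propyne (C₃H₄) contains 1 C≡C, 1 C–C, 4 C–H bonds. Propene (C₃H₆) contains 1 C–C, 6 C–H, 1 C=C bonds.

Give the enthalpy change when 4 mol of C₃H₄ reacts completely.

ΔH = −904 kJ

Bonds broken (reactants):
  C≡C: 1 × 816 = 816
  C–C: 1 × 336 = 336
  C–H: 4 × 425 = 1700
  H–H: 1 × 445 = 445
  Σ(broken) = 3297 kJ
Bonds formed (products):
  C–C: 1 × 336 = 336
  C–H: 6 × 425 = 2550
  C=C: 1 × 637 = 637
  Σ(formed) = 3523 kJ
ΔH = Σ(broken) − Σ(formed) = 3297 − 3523 = −226 kJ
For 4× the reaction as written: 4 × (−226) = −904 kJ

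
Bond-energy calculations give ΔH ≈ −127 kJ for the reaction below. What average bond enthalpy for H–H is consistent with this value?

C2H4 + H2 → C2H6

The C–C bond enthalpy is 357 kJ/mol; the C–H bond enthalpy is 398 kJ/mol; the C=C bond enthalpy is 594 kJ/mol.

D(H–H) ≈ 432 kJ/mol

Let D be the H–H bond energy.
Σ(broken) = 4×398 + 1×594 + 1×D = 2186 + D
Σ(formed) = 1×357 + 6×398 = 2745
ΔH = Σ(broken) − Σ(formed) = (2186 + D) − (2745) = −559 + D
Setting this equal to −127 kJ gives D = 432 kJ/mol.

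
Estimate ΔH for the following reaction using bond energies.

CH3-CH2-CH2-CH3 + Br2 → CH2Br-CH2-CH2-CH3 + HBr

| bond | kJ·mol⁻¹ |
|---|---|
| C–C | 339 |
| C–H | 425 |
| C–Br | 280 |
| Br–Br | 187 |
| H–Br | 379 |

Bonds broken (reactants):
  Br–Br: 1 × 187 = 187
  C–C: 3 × 339 = 1017
  C–H: 10 × 425 = 4250
  Σ(broken) = 5454 kJ
Bonds formed (products):
  C–Br: 1 × 280 = 280
  C–C: 3 × 339 = 1017
  C–H: 9 × 425 = 3825
  H–Br: 1 × 379 = 379
  Σ(formed) = 5501 kJ
ΔH = Σ(broken) − Σ(formed) = 5454 − 5501 = −47 kJ

ΔH ≈ −47 kJ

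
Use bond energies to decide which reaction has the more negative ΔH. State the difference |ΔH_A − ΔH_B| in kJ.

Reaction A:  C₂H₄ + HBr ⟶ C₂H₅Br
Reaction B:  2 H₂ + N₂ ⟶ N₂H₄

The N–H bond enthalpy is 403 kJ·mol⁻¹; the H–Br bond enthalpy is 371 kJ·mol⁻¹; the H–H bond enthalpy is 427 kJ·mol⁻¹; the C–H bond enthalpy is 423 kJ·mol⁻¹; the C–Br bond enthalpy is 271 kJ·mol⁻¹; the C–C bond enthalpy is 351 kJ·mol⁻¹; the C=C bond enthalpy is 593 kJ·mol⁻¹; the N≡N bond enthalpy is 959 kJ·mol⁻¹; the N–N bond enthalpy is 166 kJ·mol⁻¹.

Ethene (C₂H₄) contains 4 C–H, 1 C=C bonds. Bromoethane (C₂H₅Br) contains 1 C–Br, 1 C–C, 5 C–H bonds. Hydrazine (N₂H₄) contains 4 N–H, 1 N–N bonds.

Reaction A:
  Bonds broken (reactants):
    C–H: 4 × 423 = 1692
    C=C: 1 × 593 = 593
    H–Br: 1 × 371 = 371
    Σ(broken) = 2656 kJ
  Bonds formed (products):
    C–Br: 1 × 271 = 271
    C–C: 1 × 351 = 351
    C–H: 5 × 423 = 2115
    Σ(formed) = 2737 kJ
  ΔH_A = 2656 − 2737 = −81 kJ
Reaction B:
  Bonds broken (reactants):
    H–H: 2 × 427 = 854
    N≡N: 1 × 959 = 959
    Σ(broken) = 1813 kJ
  Bonds formed (products):
    N–H: 4 × 403 = 1612
    N–N: 1 × 166 = 166
    Σ(formed) = 1778 kJ
  ΔH_B = 1813 − 1778 = +35 kJ
ΔH_A − ΔH_B = −116 kJ, so reaction A has the more negative ΔH; |ΔH_A − ΔH_B| = 116 kJ.

Reaction A, by 116 kJ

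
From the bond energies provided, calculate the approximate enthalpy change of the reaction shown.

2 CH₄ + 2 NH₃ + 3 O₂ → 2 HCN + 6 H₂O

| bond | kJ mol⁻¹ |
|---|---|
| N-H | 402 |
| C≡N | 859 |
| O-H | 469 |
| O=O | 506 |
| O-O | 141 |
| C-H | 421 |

ΔH ≈ −890 kJ

Bonds broken (reactants):
  C-H: 8 × 421 = 3368
  N-H: 6 × 402 = 2412
  O=O: 3 × 506 = 1518
  Σ(broken) = 7298 kJ
Bonds formed (products):
  C≡N: 2 × 859 = 1718
  C-H: 2 × 421 = 842
  O-H: 12 × 469 = 5628
  Σ(formed) = 8188 kJ
ΔH = Σ(broken) − Σ(formed) = 7298 − 8188 = −890 kJ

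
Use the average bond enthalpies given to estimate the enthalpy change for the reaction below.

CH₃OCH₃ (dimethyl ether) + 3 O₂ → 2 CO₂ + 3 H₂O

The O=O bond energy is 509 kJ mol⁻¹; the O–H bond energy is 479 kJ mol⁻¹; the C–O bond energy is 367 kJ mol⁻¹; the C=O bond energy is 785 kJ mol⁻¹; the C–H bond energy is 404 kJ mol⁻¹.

Bonds broken (reactants):
  C–H: 6 × 404 = 2424
  C–O: 2 × 367 = 734
  O=O: 3 × 509 = 1527
  Σ(broken) = 4685 kJ
Bonds formed (products):
  C=O: 4 × 785 = 3140
  O–H: 6 × 479 = 2874
  Σ(formed) = 6014 kJ
ΔH = Σ(broken) − Σ(formed) = 4685 − 6014 = −1329 kJ

ΔH ≈ −1329 kJ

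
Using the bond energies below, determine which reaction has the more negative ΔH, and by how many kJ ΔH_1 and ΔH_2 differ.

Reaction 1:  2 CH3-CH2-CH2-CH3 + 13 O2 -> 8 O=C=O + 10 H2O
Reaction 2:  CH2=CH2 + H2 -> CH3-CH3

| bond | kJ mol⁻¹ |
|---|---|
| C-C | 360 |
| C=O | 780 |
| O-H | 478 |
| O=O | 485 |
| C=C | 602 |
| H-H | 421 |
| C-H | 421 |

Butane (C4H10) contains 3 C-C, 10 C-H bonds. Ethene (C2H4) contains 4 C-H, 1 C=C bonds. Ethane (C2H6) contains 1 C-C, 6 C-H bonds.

Reaction 1:
  Bonds broken (reactants):
    C-C: 6 × 360 = 2160
    C-H: 20 × 421 = 8420
    O=O: 13 × 485 = 6305
    Σ(broken) = 16885 kJ
  Bonds formed (products):
    C=O: 16 × 780 = 12480
    O-H: 20 × 478 = 9560
    Σ(formed) = 22040 kJ
  ΔH_1 = 16885 − 22040 = −5155 kJ
Reaction 2:
  Bonds broken (reactants):
    C-H: 4 × 421 = 1684
    C=C: 1 × 602 = 602
    H-H: 1 × 421 = 421
    Σ(broken) = 2707 kJ
  Bonds formed (products):
    C-C: 1 × 360 = 360
    C-H: 6 × 421 = 2526
    Σ(formed) = 2886 kJ
  ΔH_2 = 2707 − 2886 = −179 kJ
ΔH_1 − ΔH_2 = −4976 kJ, so reaction 1 has the more negative ΔH; |ΔH_1 − ΔH_2| = 4976 kJ.

Reaction 1, by 4976 kJ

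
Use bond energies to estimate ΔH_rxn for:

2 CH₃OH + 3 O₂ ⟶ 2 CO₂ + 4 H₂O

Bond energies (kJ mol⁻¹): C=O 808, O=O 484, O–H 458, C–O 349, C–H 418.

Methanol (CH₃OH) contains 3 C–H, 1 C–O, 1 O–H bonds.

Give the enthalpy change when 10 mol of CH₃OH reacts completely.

Bonds broken (reactants):
  C–H: 6 × 418 = 2508
  C–O: 2 × 349 = 698
  O–H: 2 × 458 = 916
  O=O: 3 × 484 = 1452
  Σ(broken) = 5574 kJ
Bonds formed (products):
  C=O: 4 × 808 = 3232
  O–H: 8 × 458 = 3664
  Σ(formed) = 6896 kJ
ΔH = Σ(broken) − Σ(formed) = 5574 − 6896 = −1322 kJ
For 5× the reaction as written: 5 × (−1322) = −6610 kJ

ΔH = −6610 kJ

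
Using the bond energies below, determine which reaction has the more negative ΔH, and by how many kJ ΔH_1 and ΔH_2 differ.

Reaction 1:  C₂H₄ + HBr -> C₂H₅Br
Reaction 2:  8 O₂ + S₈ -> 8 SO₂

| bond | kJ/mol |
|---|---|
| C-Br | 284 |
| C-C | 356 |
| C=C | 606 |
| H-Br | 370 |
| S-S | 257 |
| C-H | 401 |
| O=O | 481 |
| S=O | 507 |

Reaction 2, by 2143 kJ

Reaction 1:
  Bonds broken (reactants):
    C-H: 4 × 401 = 1604
    C=C: 1 × 606 = 606
    H-Br: 1 × 370 = 370
    Σ(broken) = 2580 kJ
  Bonds formed (products):
    C-Br: 1 × 284 = 284
    C-C: 1 × 356 = 356
    C-H: 5 × 401 = 2005
    Σ(formed) = 2645 kJ
  ΔH_1 = 2580 − 2645 = −65 kJ
Reaction 2:
  Bonds broken (reactants):
    O=O: 8 × 481 = 3848
    S-S: 8 × 257 = 2056
    Σ(broken) = 5904 kJ
  Bonds formed (products):
    S=O: 16 × 507 = 8112
    Σ(formed) = 8112 kJ
  ΔH_2 = 5904 − 8112 = −2208 kJ
ΔH_1 − ΔH_2 = +2143 kJ, so reaction 2 has the more negative ΔH; |ΔH_1 − ΔH_2| = 2143 kJ.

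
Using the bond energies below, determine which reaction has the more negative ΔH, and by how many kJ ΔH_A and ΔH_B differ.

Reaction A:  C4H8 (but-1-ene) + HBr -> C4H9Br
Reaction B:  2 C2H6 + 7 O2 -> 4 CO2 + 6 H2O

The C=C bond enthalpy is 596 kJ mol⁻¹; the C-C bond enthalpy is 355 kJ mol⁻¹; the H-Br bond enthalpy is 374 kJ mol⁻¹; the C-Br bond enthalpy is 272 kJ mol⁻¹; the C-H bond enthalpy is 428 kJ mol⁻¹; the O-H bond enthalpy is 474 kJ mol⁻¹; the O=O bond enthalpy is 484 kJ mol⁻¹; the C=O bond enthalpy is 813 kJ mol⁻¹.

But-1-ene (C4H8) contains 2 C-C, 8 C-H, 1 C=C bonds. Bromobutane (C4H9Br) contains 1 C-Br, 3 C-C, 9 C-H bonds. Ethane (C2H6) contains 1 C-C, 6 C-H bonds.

Reaction B, by 2873 kJ

Reaction A:
  Bonds broken (reactants):
    C-C: 2 × 355 = 710
    C-H: 8 × 428 = 3424
    C=C: 1 × 596 = 596
    H-Br: 1 × 374 = 374
    Σ(broken) = 5104 kJ
  Bonds formed (products):
    C-Br: 1 × 272 = 272
    C-C: 3 × 355 = 1065
    C-H: 9 × 428 = 3852
    Σ(formed) = 5189 kJ
  ΔH_A = 5104 − 5189 = −85 kJ
Reaction B:
  Bonds broken (reactants):
    C-C: 2 × 355 = 710
    C-H: 12 × 428 = 5136
    O=O: 7 × 484 = 3388
    Σ(broken) = 9234 kJ
  Bonds formed (products):
    C=O: 8 × 813 = 6504
    O-H: 12 × 474 = 5688
    Σ(formed) = 12192 kJ
  ΔH_B = 9234 − 12192 = −2958 kJ
ΔH_A − ΔH_B = +2873 kJ, so reaction B has the more negative ΔH; |ΔH_A − ΔH_B| = 2873 kJ.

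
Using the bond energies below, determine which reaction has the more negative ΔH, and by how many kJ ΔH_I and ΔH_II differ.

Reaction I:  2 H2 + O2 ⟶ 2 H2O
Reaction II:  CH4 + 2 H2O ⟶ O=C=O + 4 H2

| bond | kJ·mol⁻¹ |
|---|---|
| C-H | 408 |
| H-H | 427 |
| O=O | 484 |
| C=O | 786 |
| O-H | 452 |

Reaction I:
  Bonds broken (reactants):
    H-H: 2 × 427 = 854
    O=O: 1 × 484 = 484
    Σ(broken) = 1338 kJ
  Bonds formed (products):
    O-H: 4 × 452 = 1808
    Σ(formed) = 1808 kJ
  ΔH_I = 1338 − 1808 = −470 kJ
Reaction II:
  Bonds broken (reactants):
    C-H: 4 × 408 = 1632
    O-H: 4 × 452 = 1808
    Σ(broken) = 3440 kJ
  Bonds formed (products):
    C=O: 2 × 786 = 1572
    H-H: 4 × 427 = 1708
    Σ(formed) = 3280 kJ
  ΔH_II = 3440 − 3280 = +160 kJ
ΔH_I − ΔH_II = −630 kJ, so reaction I has the more negative ΔH; |ΔH_I − ΔH_II| = 630 kJ.

Reaction I, by 630 kJ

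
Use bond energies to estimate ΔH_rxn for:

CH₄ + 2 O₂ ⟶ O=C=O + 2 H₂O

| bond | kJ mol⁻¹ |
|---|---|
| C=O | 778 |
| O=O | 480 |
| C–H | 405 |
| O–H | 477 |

Bonds broken (reactants):
  C–H: 4 × 405 = 1620
  O=O: 2 × 480 = 960
  Σ(broken) = 2580 kJ
Bonds formed (products):
  C=O: 2 × 778 = 1556
  O–H: 4 × 477 = 1908
  Σ(formed) = 3464 kJ
ΔH = Σ(broken) − Σ(formed) = 2580 − 3464 = −884 kJ

ΔH ≈ −884 kJ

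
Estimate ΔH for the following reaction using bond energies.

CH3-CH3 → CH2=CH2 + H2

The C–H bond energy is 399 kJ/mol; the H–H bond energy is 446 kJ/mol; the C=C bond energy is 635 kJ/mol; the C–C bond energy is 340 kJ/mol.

Bonds broken (reactants):
  C–C: 1 × 340 = 340
  C–H: 6 × 399 = 2394
  Σ(broken) = 2734 kJ
Bonds formed (products):
  C–H: 4 × 399 = 1596
  C=C: 1 × 635 = 635
  H–H: 1 × 446 = 446
  Σ(formed) = 2677 kJ
ΔH = Σ(broken) − Σ(formed) = 2734 − 2677 = +57 kJ

ΔH ≈ +57 kJ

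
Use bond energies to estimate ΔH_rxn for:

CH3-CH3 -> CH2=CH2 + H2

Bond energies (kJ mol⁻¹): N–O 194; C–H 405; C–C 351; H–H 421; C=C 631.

Bonds broken (reactants):
  C–C: 1 × 351 = 351
  C–H: 6 × 405 = 2430
  Σ(broken) = 2781 kJ
Bonds formed (products):
  C–H: 4 × 405 = 1620
  C=C: 1 × 631 = 631
  H–H: 1 × 421 = 421
  Σ(formed) = 2672 kJ
ΔH = Σ(broken) − Σ(formed) = 2781 − 2672 = +109 kJ

ΔH ≈ +109 kJ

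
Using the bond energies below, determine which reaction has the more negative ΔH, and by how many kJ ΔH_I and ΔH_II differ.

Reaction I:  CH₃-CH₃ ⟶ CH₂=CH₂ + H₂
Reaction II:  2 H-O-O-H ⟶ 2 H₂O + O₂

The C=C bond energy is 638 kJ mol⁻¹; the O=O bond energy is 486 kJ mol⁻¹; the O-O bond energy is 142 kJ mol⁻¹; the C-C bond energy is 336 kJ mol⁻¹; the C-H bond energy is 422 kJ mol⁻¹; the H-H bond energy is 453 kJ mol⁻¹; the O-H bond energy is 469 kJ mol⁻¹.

Reaction II, by 291 kJ

Reaction I:
  Bonds broken (reactants):
    C-C: 1 × 336 = 336
    C-H: 6 × 422 = 2532
    Σ(broken) = 2868 kJ
  Bonds formed (products):
    C-H: 4 × 422 = 1688
    C=C: 1 × 638 = 638
    H-H: 1 × 453 = 453
    Σ(formed) = 2779 kJ
  ΔH_I = 2868 − 2779 = +89 kJ
Reaction II:
  Bonds broken (reactants):
    O-H: 4 × 469 = 1876
    O-O: 2 × 142 = 284
    Σ(broken) = 2160 kJ
  Bonds formed (products):
    O-H: 4 × 469 = 1876
    O=O: 1 × 486 = 486
    Σ(formed) = 2362 kJ
  ΔH_II = 2160 − 2362 = −202 kJ
ΔH_I − ΔH_II = +291 kJ, so reaction II has the more negative ΔH; |ΔH_I − ΔH_II| = 291 kJ.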